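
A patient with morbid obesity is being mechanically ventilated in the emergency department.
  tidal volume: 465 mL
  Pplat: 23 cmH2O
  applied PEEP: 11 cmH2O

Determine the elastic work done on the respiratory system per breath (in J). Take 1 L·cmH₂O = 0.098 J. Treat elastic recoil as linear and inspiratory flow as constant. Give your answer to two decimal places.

0.27

Elastic work ≈ ½ × (Pplat − PEEP) × Vt = 0.5 × (23 − 11) × 0.465 L = 0.5 × 12.0 × 0.465 = 2.79 L·cmH2O.
× 0.098 J/(L·cmH2O) → 0.2734 J.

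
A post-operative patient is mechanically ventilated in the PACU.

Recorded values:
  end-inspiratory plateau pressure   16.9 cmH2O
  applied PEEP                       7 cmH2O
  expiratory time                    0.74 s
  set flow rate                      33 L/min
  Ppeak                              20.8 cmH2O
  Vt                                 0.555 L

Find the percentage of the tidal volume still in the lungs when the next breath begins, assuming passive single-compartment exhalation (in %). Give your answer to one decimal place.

Flow: 33 L/min ÷ 60 = 0.55 L/s.
R = (PIP − Pplat)/V̇ = (20.8 − 16.9) / 0.55 = 3.9/0.55 = 7.091 cmH2O·s/L.
C = Vt/(Pplat − PEEP) = 555.0 / (16.9 − 7) = 555.0/9.9 = 56.061 mL/cmH2O.
τ = R × C = 7.091 × 0.05606 L/cmH2O = 0.3975 s.
Fraction remaining at end-expiration = e^(−Te/τ) = e^(−0.74/0.3975) = 0.1554 → 15.54%.

15.5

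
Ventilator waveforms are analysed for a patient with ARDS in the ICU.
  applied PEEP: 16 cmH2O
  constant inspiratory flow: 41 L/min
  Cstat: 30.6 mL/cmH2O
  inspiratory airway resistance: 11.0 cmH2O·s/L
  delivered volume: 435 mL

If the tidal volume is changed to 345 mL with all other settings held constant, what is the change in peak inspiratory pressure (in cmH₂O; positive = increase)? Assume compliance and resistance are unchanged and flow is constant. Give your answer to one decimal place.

PIP = Vt/C + R·V̇ + PEEP (constant-flow equation of motion).
Only the elastic term changes: ΔPIP = ΔVt / C = (345 − 435) / 30.6 = -2.941 cmH2O.

-2.9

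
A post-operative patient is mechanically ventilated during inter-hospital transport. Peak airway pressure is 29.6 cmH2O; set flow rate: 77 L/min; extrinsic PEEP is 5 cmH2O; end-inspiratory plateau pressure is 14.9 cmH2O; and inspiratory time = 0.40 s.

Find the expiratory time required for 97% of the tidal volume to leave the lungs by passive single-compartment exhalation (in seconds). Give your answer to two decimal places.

Flow: 77 L/min ÷ 60 = 1.2833 L/s.
Vt = flow × Ti = 1.2833 L/s × 0.40 s × 1000 mL/L = 513.32 mL.
R = (PIP − Pplat)/V̇ = (29.6 − 14.9) / 1.2833 = 14.7/1.2833 = 11.455 cmH2O·s/L.
C = Vt/(Pplat − PEEP) = 513.32 / (14.9 − 5) = 513.32/9.9 = 51.851 mL/cmH2O.
τ = R × C = 11.455 × 0.05185 L/cmH2O = 0.5939 s.
t = −τ·ln(1 − 0.97) = −0.5939·ln(0.03) = 2.083 s.

2.08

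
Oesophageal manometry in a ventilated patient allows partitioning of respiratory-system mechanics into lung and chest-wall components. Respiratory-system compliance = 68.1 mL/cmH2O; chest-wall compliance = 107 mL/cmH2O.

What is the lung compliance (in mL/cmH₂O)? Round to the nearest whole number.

1/CL = 1/Crs − 1/Ccw.
1/CL = 1/68.1 − 1/107 = 0.005338.
CL = 187.34 mL/cmH2O.

187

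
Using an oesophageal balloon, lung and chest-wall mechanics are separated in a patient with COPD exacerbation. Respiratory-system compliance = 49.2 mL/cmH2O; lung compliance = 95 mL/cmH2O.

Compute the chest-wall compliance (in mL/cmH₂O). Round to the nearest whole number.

102

1/Ccw = 1/Crs − 1/CL.
1/Ccw = 1/49.2 − 1/95 = 0.009799.
Ccw = 102.05 mL/cmH2O.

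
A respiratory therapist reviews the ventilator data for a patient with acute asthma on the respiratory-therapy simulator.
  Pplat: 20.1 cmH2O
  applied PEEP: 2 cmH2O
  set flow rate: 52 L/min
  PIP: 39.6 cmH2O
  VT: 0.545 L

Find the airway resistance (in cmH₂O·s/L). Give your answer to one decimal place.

22.5

Flow: 52 L/min ÷ 60 = 0.8667 L/s.
Raw = (PIP − Pplat) / flow = (39.6 − 20.1) / 0.8667 = 19.5 / 0.8667 = 22.499 cmH2O·s/L.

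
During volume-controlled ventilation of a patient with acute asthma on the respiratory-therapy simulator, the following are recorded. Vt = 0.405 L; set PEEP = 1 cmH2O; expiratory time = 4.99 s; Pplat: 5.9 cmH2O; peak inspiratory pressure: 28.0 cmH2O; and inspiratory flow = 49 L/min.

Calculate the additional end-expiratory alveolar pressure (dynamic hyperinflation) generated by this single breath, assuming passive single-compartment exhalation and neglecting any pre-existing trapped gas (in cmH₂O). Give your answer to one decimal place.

Flow: 49 L/min ÷ 60 = 0.8167 L/s.
R = (PIP − Pplat)/V̇ = (28.0 − 5.9) / 0.8167 = 22.1/0.8167 = 27.06 cmH2O·s/L.
C = Vt/(Pplat − PEEP) = 405.0 / (5.9 − 1) = 405.0/4.9 = 82.653 mL/cmH2O.
τ = R × C = 27.06 × 0.08265 L/cmH2O = 2.237 s.
Fraction remaining = e^(−Te/τ) = e^(−4.99/2.237) = 0.1075; trapped volume = 405.0 × 0.1075 = 43.538 mL.
Additional alveolar pressure from trapping ≈ V_trapped / C = 43.538 / 82.653 = 0.5268 cmH2O.

0.5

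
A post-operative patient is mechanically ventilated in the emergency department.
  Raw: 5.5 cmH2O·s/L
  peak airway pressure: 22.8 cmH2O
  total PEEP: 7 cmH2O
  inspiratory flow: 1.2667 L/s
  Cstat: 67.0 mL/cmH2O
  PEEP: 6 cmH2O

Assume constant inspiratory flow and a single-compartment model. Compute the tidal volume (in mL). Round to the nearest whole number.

592

Total PEEP = 7 cmH2O (set 6 + intrinsic 1); this is the baseline alveolar pressure.
Equation of motion (constant flow): PIP = Vt/C + R·V̇ + PEEP.
Vt/C = PIP − R·V̇ − PEEP = 22.8 − 6.967 − 7 = 8.833 cmH2O.
Vt = C × 8.833 = 67.0 × 8.833 = 591.81 mL.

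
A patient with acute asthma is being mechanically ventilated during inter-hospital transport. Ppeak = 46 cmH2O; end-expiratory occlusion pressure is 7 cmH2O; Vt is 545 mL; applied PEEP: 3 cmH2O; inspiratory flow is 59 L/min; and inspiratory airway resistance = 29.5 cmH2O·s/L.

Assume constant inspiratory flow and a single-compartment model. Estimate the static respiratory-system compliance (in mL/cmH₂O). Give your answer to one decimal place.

Flow: 59 L/min ÷ 60 = 0.9833 L/s.
Total PEEP = 7 cmH2O (set 3 + intrinsic 4); this is the baseline alveolar pressure.
Equation of motion (constant flow): PIP = Vt/C + R·V̇ + PEEP.
Vt/C = PIP − R·V̇ − PEEP = 46 − 29.5×0.9833 − 7 = 46 − 29.007 − 7 = 9.993 cmH2O.
C = Vt / 9.993 = 545 / 9.993 = 54.538 mL/cmH2O.

54.5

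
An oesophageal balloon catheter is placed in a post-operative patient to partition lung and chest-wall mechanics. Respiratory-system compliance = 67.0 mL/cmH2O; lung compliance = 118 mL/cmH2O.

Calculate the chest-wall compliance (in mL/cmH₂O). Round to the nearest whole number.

155

1/Ccw = 1/Crs − 1/CL.
1/Ccw = 1/67.0 − 1/118 = 0.006451.
Ccw = 155.01 mL/cmH2O.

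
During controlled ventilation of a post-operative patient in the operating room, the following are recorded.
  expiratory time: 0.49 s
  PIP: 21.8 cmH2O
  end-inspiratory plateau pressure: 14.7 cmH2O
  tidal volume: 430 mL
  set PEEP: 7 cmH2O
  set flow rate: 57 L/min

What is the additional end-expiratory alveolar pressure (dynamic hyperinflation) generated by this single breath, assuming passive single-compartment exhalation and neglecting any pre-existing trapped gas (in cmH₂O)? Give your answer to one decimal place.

Flow: 57 L/min ÷ 60 = 0.95 L/s.
R = (PIP − Pplat)/V̇ = (21.8 − 14.7) / 0.95 = 7.1/0.95 = 7.474 cmH2O·s/L.
C = Vt/(Pplat − PEEP) = 430.0 / (14.7 − 7) = 430.0/7.7 = 55.844 mL/cmH2O.
τ = R × C = 7.474 × 0.05584 L/cmH2O = 0.4173 s.
Fraction remaining = e^(−Te/τ) = e^(−0.49/0.4173) = 0.3091; trapped volume = 430.0 × 0.3091 = 132.91 mL.
Additional alveolar pressure from trapping ≈ V_trapped / C = 132.91 / 55.844 = 2.38 cmH2O.

2.4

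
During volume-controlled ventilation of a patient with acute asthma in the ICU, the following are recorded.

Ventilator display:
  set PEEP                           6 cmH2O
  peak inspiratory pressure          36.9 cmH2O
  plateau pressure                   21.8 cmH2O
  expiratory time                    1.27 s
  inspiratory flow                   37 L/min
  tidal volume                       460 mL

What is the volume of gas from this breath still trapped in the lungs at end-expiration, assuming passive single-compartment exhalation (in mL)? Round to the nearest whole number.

77

Flow: 37 L/min ÷ 60 = 0.6167 L/s.
R = (PIP − Pplat)/V̇ = (36.9 − 21.8) / 0.6167 = 15.1/0.6167 = 24.485 cmH2O·s/L.
C = Vt/(Pplat − PEEP) = 460.0 / (21.8 − 6) = 460.0/15.8 = 29.114 mL/cmH2O.
τ = R × C = 24.485 × 0.02911 L/cmH2O = 0.7128 s.
Fraction remaining = e^(−Te/τ) = e^(−1.27/0.7128) = 0.1684.
Trapped volume = 460.0 × 0.1684 = 77.464 mL.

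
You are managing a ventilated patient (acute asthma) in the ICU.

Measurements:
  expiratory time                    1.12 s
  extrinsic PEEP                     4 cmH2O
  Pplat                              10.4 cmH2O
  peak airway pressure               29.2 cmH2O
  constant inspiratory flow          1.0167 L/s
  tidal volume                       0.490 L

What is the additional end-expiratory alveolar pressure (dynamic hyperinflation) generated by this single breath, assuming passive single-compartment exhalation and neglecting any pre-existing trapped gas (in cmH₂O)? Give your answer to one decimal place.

2.9

R = (PIP − Pplat)/V̇ = (29.2 − 10.4) / 1.0167 = 18.8/1.0167 = 18.491 cmH2O·s/L.
C = Vt/(Pplat − PEEP) = 490.0 / (10.4 − 4) = 490.0/6.4 = 76.563 mL/cmH2O.
τ = R × C = 18.491 × 0.07656 L/cmH2O = 1.416 s.
Fraction remaining = e^(−Te/τ) = e^(−1.12/1.416) = 0.4534; trapped volume = 490.0 × 0.4534 = 222.17 mL.
Additional alveolar pressure from trapping ≈ V_trapped / C = 222.17 / 76.563 = 2.902 cmH2O.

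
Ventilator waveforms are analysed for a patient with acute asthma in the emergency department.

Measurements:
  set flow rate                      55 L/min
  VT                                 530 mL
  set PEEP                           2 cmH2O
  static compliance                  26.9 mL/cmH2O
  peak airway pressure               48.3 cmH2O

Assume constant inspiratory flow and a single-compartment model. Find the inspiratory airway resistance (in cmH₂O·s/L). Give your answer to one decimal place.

Flow: 55 L/min ÷ 60 = 0.9167 L/s.
Equation of motion (constant flow): PIP = Vt/C + R·V̇ + PEEP.
R·V̇ = PIP − Vt/C − PEEP = 48.3 − 530/26.9 − 2 = 48.3 − 19.703 − 2 = 26.597 cmH2O.
R = 26.597 / 0.9167 = 29.014 cmH2O·s/L.

29.0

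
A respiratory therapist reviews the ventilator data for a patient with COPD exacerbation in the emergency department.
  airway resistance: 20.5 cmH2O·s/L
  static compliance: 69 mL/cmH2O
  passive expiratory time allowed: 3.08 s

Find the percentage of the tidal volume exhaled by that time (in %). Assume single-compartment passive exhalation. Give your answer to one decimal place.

88.7

τ = R × C = 20.5 × 69 mL/cmH2O = 20.5 × 0.069 L/cmH2O = 1.415 s.
Passive exhalation: V(t)/V₀ = e^(−t/τ) = e^(−3.08/1.415) = 0.1134.
Fraction exhaled = 1 − 0.1134 = 0.8866 → 88.66%.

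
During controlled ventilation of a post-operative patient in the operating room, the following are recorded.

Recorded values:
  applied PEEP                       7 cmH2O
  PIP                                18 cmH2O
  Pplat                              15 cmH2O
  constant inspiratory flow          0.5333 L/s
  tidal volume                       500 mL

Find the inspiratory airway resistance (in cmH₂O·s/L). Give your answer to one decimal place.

5.6

Raw = (PIP − Pplat) / flow = (18 − 15) / 0.5333 = 3.0 / 0.5333 = 5.625 cmH2O·s/L.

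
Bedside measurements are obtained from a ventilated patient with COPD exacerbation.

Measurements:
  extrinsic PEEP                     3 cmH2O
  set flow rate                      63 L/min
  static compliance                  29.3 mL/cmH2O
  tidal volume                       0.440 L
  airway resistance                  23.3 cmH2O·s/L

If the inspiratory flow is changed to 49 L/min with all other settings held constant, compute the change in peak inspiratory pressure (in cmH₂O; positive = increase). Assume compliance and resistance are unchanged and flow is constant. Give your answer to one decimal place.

Flow: 63 L/min ÷ 60 = 1.05 L/s.
New flow: 49 L/min ÷ 60 = 0.8167 L/s.
PIP = Vt/C + R·V̇ + PEEP (constant-flow equation of motion).
Only the resistive term changes: ΔPIP = R × ΔV̇ = 23.3 × (0.8167 − 1.05) = 23.3 × -0.2333 = -5.436 cmH2O.

-5.4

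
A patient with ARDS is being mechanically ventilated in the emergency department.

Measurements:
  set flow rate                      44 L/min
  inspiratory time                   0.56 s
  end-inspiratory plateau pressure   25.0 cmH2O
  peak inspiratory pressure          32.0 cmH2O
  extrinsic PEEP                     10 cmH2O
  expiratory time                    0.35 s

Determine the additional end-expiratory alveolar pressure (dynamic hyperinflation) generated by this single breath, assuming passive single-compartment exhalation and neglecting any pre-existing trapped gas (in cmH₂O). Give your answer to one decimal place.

3.9

Flow: 44 L/min ÷ 60 = 0.7333 L/s.
Vt = flow × Ti = 0.7333 L/s × 0.56 s × 1000 mL/L = 410.65 mL.
R = (PIP − Pplat)/V̇ = (32.0 − 25.0) / 0.7333 = 7.0/0.7333 = 9.546 cmH2O·s/L.
C = Vt/(Pplat − PEEP) = 410.65 / (25.0 − 10) = 410.65/15.0 = 27.377 mL/cmH2O.
τ = R × C = 9.546 × 0.02738 L/cmH2O = 0.2614 s.
Fraction remaining = e^(−Te/τ) = e^(−0.35/0.2614) = 0.2621; trapped volume = 410.65 × 0.2621 = 107.63 mL.
Additional alveolar pressure from trapping ≈ V_trapped / C = 107.63 / 27.377 = 3.931 cmH2O.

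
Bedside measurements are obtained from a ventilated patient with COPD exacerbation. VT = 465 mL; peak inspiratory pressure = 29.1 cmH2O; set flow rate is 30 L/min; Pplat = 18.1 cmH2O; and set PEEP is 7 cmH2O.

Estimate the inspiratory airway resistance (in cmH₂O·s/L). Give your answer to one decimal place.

22.0

Flow: 30 L/min ÷ 60 = 0.5 L/s.
Raw = (PIP − Pplat) / flow = (29.1 − 18.1) / 0.5 = 11.0 / 0.5 = 22.0 cmH2O·s/L.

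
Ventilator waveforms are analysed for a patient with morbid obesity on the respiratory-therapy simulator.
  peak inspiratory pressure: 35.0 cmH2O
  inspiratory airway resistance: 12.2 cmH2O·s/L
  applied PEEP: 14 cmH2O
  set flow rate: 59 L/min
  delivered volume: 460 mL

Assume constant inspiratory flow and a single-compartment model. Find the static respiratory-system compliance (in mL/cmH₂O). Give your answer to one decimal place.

Flow: 59 L/min ÷ 60 = 0.9833 L/s.
Equation of motion (constant flow): PIP = Vt/C + R·V̇ + PEEP.
Vt/C = PIP − R·V̇ − PEEP = 35.0 − 12.2×0.9833 − 14 = 35.0 − 11.996 − 14 = 9.004 cmH2O.
C = Vt / 9.004 = 460 / 9.004 = 51.088 mL/cmH2O.

51.1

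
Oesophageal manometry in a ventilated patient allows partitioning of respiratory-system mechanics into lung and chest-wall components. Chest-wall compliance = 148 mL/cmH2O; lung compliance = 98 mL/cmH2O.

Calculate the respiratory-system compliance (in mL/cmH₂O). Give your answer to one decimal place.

Lung and chest wall are elastances in series: 1/Crs = 1/CL + 1/Ccw.
1/Crs = 1/98 + 1/148 = 0.01696.
Crs = 58.962 mL/cmH2O.

59.0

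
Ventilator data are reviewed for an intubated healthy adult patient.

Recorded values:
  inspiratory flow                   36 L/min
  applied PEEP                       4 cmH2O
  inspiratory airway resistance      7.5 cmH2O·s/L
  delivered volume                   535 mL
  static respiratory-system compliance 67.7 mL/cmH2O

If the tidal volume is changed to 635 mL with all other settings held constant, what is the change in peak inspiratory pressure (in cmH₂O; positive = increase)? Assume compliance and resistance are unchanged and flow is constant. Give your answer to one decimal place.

PIP = Vt/C + R·V̇ + PEEP (constant-flow equation of motion).
Only the elastic term changes: ΔPIP = ΔVt / C = (635 − 535) / 67.7 = 1.477 cmH2O.

1.5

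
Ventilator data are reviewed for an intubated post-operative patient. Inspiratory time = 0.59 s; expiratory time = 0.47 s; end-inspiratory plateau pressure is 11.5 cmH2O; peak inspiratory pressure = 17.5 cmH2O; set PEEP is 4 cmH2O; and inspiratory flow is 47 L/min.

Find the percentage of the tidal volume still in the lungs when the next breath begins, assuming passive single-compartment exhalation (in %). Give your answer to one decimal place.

Flow: 47 L/min ÷ 60 = 0.7833 L/s.
Vt = flow × Ti = 0.7833 L/s × 0.59 s × 1000 mL/L = 462.15 mL.
R = (PIP − Pplat)/V̇ = (17.5 − 11.5) / 0.7833 = 6.0/0.7833 = 7.66 cmH2O·s/L.
C = Vt/(Pplat − PEEP) = 462.15 / (11.5 − 4) = 462.15/7.5 = 61.62 mL/cmH2O.
τ = R × C = 7.66 × 0.06162 L/cmH2O = 0.472 s.
Fraction remaining at end-expiration = e^(−Te/τ) = e^(−0.47/0.472) = 0.3694 → 36.94%.

36.9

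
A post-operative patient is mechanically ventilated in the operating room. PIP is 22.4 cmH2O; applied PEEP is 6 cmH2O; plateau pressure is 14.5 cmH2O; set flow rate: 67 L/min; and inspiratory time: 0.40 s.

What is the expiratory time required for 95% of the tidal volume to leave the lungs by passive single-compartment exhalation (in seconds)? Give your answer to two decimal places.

1.11

Flow: 67 L/min ÷ 60 = 1.1167 L/s.
Vt = flow × Ti = 1.1167 L/s × 0.40 s × 1000 mL/L = 446.68 mL.
R = (PIP − Pplat)/V̇ = (22.4 − 14.5) / 1.1167 = 7.9/1.1167 = 7.074 cmH2O·s/L.
C = Vt/(Pplat − PEEP) = 446.68 / (14.5 − 6) = 446.68/8.5 = 52.551 mL/cmH2O.
τ = R × C = 7.074 × 0.05255 L/cmH2O = 0.3717 s.
t = −τ·ln(1 − 0.95) = −0.3717·ln(0.05) = 1.114 s.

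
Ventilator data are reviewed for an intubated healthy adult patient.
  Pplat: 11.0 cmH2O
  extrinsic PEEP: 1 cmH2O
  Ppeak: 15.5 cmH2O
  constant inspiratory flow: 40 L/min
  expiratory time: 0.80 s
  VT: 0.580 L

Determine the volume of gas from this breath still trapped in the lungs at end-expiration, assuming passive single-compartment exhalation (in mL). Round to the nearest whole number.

Flow: 40 L/min ÷ 60 = 0.6667 L/s.
R = (PIP − Pplat)/V̇ = (15.5 − 11.0) / 0.6667 = 4.5/0.6667 = 6.75 cmH2O·s/L.
C = Vt/(Pplat − PEEP) = 580.0 / (11.0 − 1) = 580.0/10.0 = 58.0 mL/cmH2O.
τ = R × C = 6.75 × 0.058 L/cmH2O = 0.3915 s.
Fraction remaining = e^(−Te/τ) = e^(−0.80/0.3915) = 0.1296.
Trapped volume = 580.0 × 0.1296 = 75.168 mL.

75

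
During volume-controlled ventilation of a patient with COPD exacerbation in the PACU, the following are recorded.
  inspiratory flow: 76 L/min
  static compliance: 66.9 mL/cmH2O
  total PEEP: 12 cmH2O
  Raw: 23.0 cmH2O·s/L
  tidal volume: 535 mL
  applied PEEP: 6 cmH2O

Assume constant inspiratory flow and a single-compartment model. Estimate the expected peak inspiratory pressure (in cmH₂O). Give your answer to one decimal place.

49.1

Flow: 76 L/min ÷ 60 = 1.2667 L/s.
Total PEEP = 12 cmH2O (set 6 + intrinsic 6); this is the baseline alveolar pressure.
Equation of motion (constant flow): PIP = Vt/C + R·V̇ + PEEP.
PIP = 535/66.9 + 23.0×1.2667 + 12 = 7.997 + 29.134 + 12 = 49.131 cmH2O.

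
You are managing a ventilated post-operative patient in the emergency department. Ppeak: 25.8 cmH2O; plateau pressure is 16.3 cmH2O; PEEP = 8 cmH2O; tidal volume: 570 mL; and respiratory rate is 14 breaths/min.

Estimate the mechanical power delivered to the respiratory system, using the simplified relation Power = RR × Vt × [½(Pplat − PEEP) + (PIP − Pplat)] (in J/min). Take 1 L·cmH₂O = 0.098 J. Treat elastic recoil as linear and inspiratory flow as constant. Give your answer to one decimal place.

10.7

Per-breath work = Vt × [½(Pplat−PEEP) + (PIP−Pplat)] = 0.570 × [0.5×8.3 + 9.5] = 0.570 × 13.65 = 7.781 L·cmH2O.
Power = 14 × 7.781 = 108.93 L·cmH2O/min.
× 0.098 J/(L·cmH2O) → 10.675 J/min.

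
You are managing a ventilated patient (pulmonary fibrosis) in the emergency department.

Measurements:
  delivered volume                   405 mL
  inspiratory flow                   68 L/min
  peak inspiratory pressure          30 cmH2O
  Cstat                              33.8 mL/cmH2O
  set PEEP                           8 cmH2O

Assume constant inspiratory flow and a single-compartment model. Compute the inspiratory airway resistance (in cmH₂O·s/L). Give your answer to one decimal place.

8.8

Flow: 68 L/min ÷ 60 = 1.1333 L/s.
Equation of motion (constant flow): PIP = Vt/C + R·V̇ + PEEP.
R·V̇ = PIP − Vt/C − PEEP = 30 − 405/33.8 − 8 = 30 − 11.982 − 8 = 10.018 cmH2O.
R = 10.018 / 1.1333 = 8.84 cmH2O·s/L.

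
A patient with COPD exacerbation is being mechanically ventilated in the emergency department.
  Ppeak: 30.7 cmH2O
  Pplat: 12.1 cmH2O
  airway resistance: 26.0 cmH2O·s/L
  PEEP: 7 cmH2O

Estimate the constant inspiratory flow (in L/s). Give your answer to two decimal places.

flow = (PIP − Pplat) / Raw = 18.6 / 26.0 = 0.7154 L/s.

0.72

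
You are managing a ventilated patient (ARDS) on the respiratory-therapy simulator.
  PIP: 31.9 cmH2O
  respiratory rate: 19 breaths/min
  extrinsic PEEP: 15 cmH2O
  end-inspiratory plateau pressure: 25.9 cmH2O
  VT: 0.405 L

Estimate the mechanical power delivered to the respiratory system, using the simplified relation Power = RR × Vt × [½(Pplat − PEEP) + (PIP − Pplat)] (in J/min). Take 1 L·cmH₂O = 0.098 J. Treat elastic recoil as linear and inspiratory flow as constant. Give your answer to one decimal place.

8.6

Per-breath work = Vt × [½(Pplat−PEEP) + (PIP−Pplat)] = 0.405 × [0.5×10.9 + 6.0] = 0.405 × 11.45 = 4.637 L·cmH2O.
Power = 19 × 4.637 = 88.103 L·cmH2O/min.
× 0.098 J/(L·cmH2O) → 8.634 J/min.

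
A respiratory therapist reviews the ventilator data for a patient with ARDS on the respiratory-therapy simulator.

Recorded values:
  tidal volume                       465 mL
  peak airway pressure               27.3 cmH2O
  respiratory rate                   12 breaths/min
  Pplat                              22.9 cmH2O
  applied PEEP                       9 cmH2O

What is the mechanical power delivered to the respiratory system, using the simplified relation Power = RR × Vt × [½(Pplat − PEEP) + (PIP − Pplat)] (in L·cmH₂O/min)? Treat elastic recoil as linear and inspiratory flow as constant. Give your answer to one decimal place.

63.3

Per-breath work = Vt × [½(Pplat−PEEP) + (PIP−Pplat)] = 0.465 × [0.5×13.9 + 4.4] = 0.465 × 11.35 = 5.278 L·cmH2O.
Power = 12 × 5.278 = 63.336 L·cmH2O/min.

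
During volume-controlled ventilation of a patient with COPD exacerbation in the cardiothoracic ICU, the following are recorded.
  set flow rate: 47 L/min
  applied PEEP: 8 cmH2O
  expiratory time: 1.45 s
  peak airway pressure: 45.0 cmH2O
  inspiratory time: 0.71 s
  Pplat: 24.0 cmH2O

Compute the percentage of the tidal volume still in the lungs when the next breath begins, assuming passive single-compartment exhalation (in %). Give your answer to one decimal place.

21.1

Flow: 47 L/min ÷ 60 = 0.7833 L/s.
Vt = flow × Ti = 0.7833 L/s × 0.71 s × 1000 mL/L = 556.14 mL.
R = (PIP − Pplat)/V̇ = (45.0 − 24.0) / 0.7833 = 21.0/0.7833 = 26.81 cmH2O·s/L.
C = Vt/(Pplat − PEEP) = 556.14 / (24.0 − 8) = 556.14/16.0 = 34.759 mL/cmH2O.
τ = R × C = 26.81 × 0.03476 L/cmH2O = 0.9319 s.
Fraction remaining at end-expiration = e^(−Te/τ) = e^(−1.45/0.9319) = 0.211 → 21.1%.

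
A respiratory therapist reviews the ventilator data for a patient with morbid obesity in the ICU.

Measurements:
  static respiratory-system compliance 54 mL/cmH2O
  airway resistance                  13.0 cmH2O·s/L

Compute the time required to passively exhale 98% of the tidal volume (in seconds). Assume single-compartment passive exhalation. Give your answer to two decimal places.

τ = R × C = 13.0 × 54 mL/cmH2O = 13.0 × 0.054 L/cmH2O = 0.702 s.
Exhaled fraction f = 1 − e^(−t/τ) → t = −τ·ln(1 − f) = −0.702·ln(0.02) = 2.746 s.

2.75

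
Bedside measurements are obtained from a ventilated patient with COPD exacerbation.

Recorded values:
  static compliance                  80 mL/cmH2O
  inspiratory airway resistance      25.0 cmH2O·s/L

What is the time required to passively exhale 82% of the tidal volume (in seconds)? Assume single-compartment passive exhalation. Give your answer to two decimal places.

3.43

τ = R × C = 25.0 × 80 mL/cmH2O = 25.0 × 0.080 L/cmH2O = 2.0 s.
Exhaled fraction f = 1 − e^(−t/τ) → t = −τ·ln(1 − f) = −2.0·ln(0.18) = 3.43 s.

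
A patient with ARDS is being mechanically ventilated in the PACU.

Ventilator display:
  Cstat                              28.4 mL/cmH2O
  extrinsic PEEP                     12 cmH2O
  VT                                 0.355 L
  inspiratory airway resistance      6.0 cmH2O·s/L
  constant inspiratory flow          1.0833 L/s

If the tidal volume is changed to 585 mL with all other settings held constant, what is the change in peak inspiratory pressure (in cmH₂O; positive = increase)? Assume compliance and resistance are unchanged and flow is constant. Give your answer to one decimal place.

8.1

PIP = Vt/C + R·V̇ + PEEP (constant-flow equation of motion).
Only the elastic term changes: ΔPIP = ΔVt / C = (585 − 355) / 28.4 = 8.099 cmH2O.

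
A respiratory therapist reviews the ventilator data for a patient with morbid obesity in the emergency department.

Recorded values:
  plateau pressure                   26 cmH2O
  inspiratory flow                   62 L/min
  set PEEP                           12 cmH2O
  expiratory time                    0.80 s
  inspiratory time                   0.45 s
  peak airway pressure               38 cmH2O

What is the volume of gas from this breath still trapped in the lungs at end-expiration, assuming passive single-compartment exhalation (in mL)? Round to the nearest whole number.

Flow: 62 L/min ÷ 60 = 1.0333 L/s.
Vt = flow × Ti = 1.0333 L/s × 0.45 s × 1000 mL/L = 464.99 mL.
R = (PIP − Pplat)/V̇ = (38 − 26) / 1.0333 = 12.0/1.0333 = 11.613 cmH2O·s/L.
C = Vt/(Pplat − PEEP) = 464.99 / (26 − 12) = 464.99/14.0 = 33.214 mL/cmH2O.
τ = R × C = 11.613 × 0.03321 L/cmH2O = 0.3857 s.
Fraction remaining = e^(−Te/τ) = e^(−0.80/0.3857) = 0.1257.
Trapped volume = 464.99 × 0.1257 = 58.449 mL.

58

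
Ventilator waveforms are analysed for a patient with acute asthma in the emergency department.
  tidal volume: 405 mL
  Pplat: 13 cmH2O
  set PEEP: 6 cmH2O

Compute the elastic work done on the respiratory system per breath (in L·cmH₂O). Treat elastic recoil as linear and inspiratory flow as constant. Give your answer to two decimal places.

1.42

Elastic work ≈ ½ × (Pplat − PEEP) × Vt = 0.5 × (13 − 6) × 0.405 L = 0.5 × 7.0 × 0.405 = 1.418 L·cmH2O.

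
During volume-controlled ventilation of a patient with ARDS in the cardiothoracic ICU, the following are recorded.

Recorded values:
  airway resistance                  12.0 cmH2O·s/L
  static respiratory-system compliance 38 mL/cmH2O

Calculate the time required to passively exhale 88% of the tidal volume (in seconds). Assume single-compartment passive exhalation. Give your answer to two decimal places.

0.97

τ = R × C = 12.0 × 38 mL/cmH2O = 12.0 × 0.038 L/cmH2O = 0.456 s.
Exhaled fraction f = 1 − e^(−t/τ) → t = −τ·ln(1 − f) = −0.456·ln(0.12) = 0.9668 s.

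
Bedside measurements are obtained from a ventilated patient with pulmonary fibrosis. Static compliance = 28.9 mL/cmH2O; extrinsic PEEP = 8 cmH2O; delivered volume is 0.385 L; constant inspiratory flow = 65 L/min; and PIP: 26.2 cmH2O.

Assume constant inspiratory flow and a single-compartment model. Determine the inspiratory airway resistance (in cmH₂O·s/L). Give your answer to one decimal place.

4.5

Flow: 65 L/min ÷ 60 = 1.0833 L/s.
Equation of motion (constant flow): PIP = Vt/C + R·V̇ + PEEP.
R·V̇ = PIP − Vt/C − PEEP = 26.2 − 385/28.9 − 8 = 26.2 − 13.322 − 8 = 4.878 cmH2O.
R = 4.878 / 1.0833 = 4.503 cmH2O·s/L.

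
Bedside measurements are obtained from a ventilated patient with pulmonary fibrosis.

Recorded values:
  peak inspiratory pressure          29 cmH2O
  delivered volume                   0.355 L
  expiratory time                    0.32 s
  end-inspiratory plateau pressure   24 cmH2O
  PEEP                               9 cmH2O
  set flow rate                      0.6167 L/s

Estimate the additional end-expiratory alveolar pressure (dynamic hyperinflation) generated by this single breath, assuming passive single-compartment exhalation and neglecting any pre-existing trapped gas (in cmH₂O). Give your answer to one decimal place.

2.8

R = (PIP − Pplat)/V̇ = (29 − 24) / 0.6167 = 5.0/0.6167 = 8.108 cmH2O·s/L.
C = Vt/(Pplat − PEEP) = 355.0 / (24 − 9) = 355.0/15.0 = 23.667 mL/cmH2O.
τ = R × C = 8.108 × 0.02367 L/cmH2O = 0.1919 s.
Fraction remaining = e^(−Te/τ) = e^(−0.32/0.1919) = 0.1887; trapped volume = 355.0 × 0.1887 = 66.989 mL.
Additional alveolar pressure from trapping ≈ V_trapped / C = 66.989 / 23.667 = 2.83 cmH2O.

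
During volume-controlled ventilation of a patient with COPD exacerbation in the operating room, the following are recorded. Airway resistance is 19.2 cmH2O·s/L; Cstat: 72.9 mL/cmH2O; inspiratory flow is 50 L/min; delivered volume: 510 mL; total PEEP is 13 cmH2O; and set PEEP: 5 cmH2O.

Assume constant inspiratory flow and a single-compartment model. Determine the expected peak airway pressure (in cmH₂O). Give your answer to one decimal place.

36.0

Flow: 50 L/min ÷ 60 = 0.8333 L/s.
Total PEEP = 13 cmH2O (set 5 + intrinsic 8); this is the baseline alveolar pressure.
Equation of motion (constant flow): PIP = Vt/C + R·V̇ + PEEP.
PIP = 510/72.9 + 19.2×0.8333 + 13 = 6.996 + 15.999 + 13 = 35.995 cmH2O.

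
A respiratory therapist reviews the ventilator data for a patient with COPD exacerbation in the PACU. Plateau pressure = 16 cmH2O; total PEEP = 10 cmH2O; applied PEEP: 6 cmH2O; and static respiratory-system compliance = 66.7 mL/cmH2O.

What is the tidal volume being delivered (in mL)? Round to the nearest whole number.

End-expiratory occlusion gives total PEEP = 10 cmH2O (intrinsic PEEP = 10 − 6 = 4). Use total PEEP for the elastic gradient.
Vt = Cstat × (Pplat − PEEPtotal) = 66.7 × (16 − 10) = 66.7 × 6.0 = 400.2 mL.

400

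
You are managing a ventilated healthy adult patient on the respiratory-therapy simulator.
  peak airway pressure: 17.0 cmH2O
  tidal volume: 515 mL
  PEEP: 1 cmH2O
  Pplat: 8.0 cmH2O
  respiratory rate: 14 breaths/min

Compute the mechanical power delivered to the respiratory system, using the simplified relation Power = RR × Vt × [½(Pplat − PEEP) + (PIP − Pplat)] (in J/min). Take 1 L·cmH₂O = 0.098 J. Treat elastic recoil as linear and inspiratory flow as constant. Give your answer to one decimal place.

Per-breath work = Vt × [½(Pplat−PEEP) + (PIP−Pplat)] = 0.515 × [0.5×7.0 + 9.0] = 0.515 × 12.5 = 6.438 L·cmH2O.
Power = 14 × 6.438 = 90.132 L·cmH2O/min.
× 0.098 J/(L·cmH2O) → 8.833 J/min.

8.8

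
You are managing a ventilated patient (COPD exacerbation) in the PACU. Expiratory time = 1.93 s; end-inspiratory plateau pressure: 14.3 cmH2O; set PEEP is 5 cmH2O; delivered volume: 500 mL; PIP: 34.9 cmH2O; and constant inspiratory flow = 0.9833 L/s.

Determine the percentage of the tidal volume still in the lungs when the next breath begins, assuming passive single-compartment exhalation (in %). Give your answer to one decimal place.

18.0

R = (PIP − Pplat)/V̇ = (34.9 − 14.3) / 0.9833 = 20.6/0.9833 = 20.95 cmH2O·s/L.
C = Vt/(Pplat − PEEP) = 500.0 / (14.3 − 5) = 500.0/9.3 = 53.763 mL/cmH2O.
τ = R × C = 20.95 × 0.05376 L/cmH2O = 1.126 s.
Fraction remaining at end-expiration = e^(−Te/τ) = e^(−1.93/1.126) = 0.1801 → 18.01%.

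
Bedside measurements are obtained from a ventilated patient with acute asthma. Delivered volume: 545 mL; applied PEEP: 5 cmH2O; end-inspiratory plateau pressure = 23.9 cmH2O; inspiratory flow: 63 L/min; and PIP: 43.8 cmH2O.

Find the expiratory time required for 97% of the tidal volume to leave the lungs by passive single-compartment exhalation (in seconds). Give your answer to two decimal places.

1.92

Flow: 63 L/min ÷ 60 = 1.05 L/s.
R = (PIP − Pplat)/V̇ = (43.8 − 23.9) / 1.05 = 19.9/1.05 = 18.952 cmH2O·s/L.
C = Vt/(Pplat − PEEP) = 545.0 / (23.9 − 5) = 545.0/18.9 = 28.836 mL/cmH2O.
τ = R × C = 18.952 × 0.02884 L/cmH2O = 0.5466 s.
t = −τ·ln(1 − 0.97) = −0.5466·ln(0.03) = 1.917 s.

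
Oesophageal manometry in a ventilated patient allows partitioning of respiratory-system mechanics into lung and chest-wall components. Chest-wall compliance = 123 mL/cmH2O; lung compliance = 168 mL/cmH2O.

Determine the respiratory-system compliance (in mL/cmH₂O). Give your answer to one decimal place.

71.0

Lung and chest wall are elastances in series: 1/Crs = 1/CL + 1/Ccw.
1/Crs = 1/168 + 1/123 = 0.01408.
Crs = 71.023 mL/cmH2O.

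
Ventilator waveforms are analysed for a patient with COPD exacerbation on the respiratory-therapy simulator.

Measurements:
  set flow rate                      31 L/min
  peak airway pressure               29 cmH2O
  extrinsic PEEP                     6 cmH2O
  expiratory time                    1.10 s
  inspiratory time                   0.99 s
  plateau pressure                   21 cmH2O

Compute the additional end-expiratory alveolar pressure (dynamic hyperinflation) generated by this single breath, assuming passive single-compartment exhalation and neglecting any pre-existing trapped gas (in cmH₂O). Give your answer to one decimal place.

1.9

Flow: 31 L/min ÷ 60 = 0.5167 L/s.
Vt = flow × Ti = 0.5167 L/s × 0.99 s × 1000 mL/L = 511.53 mL.
R = (PIP − Pplat)/V̇ = (29 − 21) / 0.5167 = 8.0/0.5167 = 15.483 cmH2O·s/L.
C = Vt/(Pplat − PEEP) = 511.53 / (21 − 6) = 511.53/15.0 = 34.102 mL/cmH2O.
τ = R × C = 15.483 × 0.0341 L/cmH2O = 0.528 s.
Fraction remaining = e^(−Te/τ) = e^(−1.10/0.528) = 0.1245; trapped volume = 511.53 × 0.1245 = 63.685 mL.
Additional alveolar pressure from trapping ≈ V_trapped / C = 63.685 / 34.102 = 1.867 cmH2O.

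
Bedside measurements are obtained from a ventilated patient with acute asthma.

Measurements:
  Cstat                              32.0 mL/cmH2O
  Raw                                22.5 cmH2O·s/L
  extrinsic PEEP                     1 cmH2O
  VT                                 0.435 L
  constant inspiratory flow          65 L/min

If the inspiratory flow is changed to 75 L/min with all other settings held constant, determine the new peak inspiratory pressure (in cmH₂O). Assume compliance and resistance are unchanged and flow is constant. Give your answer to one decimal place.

42.7

Flow: 65 L/min ÷ 60 = 1.0833 L/s.
New flow: 75 L/min ÷ 60 = 1.25 L/s.
PIP = Vt/C + R·V̇ + PEEP (constant-flow equation of motion).
Only the resistive term changes: ΔPIP = R × ΔV̇ = 22.5 × (1.25 − 1.0833) = 22.5 × 0.1667 = 3.751 cmH2O.
Original PIP = 435/32.0 + 22.5×1.0833 + 1 = 38.968 cmH2O; new PIP = 38.968 + (3.751) = 42.719 cmH2O.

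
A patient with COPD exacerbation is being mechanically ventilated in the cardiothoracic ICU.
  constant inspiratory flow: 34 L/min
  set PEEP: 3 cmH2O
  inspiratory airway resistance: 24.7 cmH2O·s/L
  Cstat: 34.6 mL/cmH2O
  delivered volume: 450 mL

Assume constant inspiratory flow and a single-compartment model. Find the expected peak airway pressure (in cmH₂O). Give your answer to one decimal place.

30.0

Flow: 34 L/min ÷ 60 = 0.5667 L/s.
Equation of motion (constant flow): PIP = Vt/C + R·V̇ + PEEP.
PIP = 450/34.6 + 24.7×0.5667 + 3 = 13.006 + 13.997 + 3 = 30.003 cmH2O.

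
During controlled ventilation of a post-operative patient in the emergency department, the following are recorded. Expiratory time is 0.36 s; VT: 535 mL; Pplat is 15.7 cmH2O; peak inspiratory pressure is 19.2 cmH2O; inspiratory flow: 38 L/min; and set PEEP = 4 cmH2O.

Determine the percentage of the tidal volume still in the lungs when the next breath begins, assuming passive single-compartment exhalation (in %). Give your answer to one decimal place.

Flow: 38 L/min ÷ 60 = 0.6333 L/s.
R = (PIP − Pplat)/V̇ = (19.2 − 15.7) / 0.6333 = 3.5/0.6333 = 5.527 cmH2O·s/L.
C = Vt/(Pplat − PEEP) = 535.0 / (15.7 − 4) = 535.0/11.7 = 45.726 mL/cmH2O.
τ = R × C = 5.527 × 0.04573 L/cmH2O = 0.2527 s.
Fraction remaining at end-expiration = e^(−Te/τ) = e^(−0.36/0.2527) = 0.2406 → 24.06%.

24.1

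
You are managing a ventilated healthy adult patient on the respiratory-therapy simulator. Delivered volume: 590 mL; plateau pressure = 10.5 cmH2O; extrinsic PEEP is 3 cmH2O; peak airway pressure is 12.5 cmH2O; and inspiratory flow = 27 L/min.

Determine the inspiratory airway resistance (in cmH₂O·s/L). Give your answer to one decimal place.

4.4

Flow: 27 L/min ÷ 60 = 0.45 L/s.
Raw = (PIP − Pplat) / flow = (12.5 − 10.5) / 0.45 = 2.0 / 0.45 = 4.444 cmH2O·s/L.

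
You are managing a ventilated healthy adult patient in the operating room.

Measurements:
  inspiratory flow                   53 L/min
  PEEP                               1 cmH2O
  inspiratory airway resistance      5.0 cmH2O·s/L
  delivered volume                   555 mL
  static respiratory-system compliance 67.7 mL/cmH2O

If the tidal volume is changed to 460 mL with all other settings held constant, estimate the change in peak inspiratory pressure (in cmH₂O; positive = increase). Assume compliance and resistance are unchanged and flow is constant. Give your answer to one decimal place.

-1.4

PIP = Vt/C + R·V̇ + PEEP (constant-flow equation of motion).
Only the elastic term changes: ΔPIP = ΔVt / C = (460 − 555) / 67.7 = -1.403 cmH2O.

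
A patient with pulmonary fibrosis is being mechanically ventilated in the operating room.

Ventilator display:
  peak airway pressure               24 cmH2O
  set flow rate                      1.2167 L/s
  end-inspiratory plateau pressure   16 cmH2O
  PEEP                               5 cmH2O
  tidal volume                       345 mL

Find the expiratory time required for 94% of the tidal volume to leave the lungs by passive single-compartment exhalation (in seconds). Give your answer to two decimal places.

R = (PIP − Pplat)/V̇ = (24 − 16) / 1.2167 = 8.0/1.2167 = 6.575 cmH2O·s/L.
C = Vt/(Pplat − PEEP) = 345.0 / (16 − 5) = 345.0/11.0 = 31.364 mL/cmH2O.
τ = R × C = 6.575 × 0.03136 L/cmH2O = 0.2062 s.
t = −τ·ln(1 − 0.94) = −0.2062·ln(0.06) = 0.5801 s.

0.58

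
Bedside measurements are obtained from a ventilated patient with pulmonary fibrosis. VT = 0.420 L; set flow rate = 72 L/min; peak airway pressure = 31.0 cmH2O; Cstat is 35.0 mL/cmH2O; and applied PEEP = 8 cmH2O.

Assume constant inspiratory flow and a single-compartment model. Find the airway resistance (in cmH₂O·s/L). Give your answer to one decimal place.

Flow: 72 L/min ÷ 60 = 1.2 L/s.
Equation of motion (constant flow): PIP = Vt/C + R·V̇ + PEEP.
R·V̇ = PIP − Vt/C − PEEP = 31.0 − 420/35.0 − 8 = 31.0 − 12.0 − 8 = 11.0 cmH2O.
R = 11.0 / 1.2 = 9.167 cmH2O·s/L.

9.2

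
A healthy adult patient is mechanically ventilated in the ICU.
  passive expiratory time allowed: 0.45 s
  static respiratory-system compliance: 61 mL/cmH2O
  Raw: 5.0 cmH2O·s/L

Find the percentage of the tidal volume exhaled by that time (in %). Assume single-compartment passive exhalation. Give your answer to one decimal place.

77.1

τ = R × C = 5.0 × 61 mL/cmH2O = 5.0 × 0.061 L/cmH2O = 0.305 s.
Passive exhalation: V(t)/V₀ = e^(−t/τ) = e^(−0.45/0.305) = 0.2287.
Fraction exhaled = 1 − 0.2287 = 0.7713 → 77.13%.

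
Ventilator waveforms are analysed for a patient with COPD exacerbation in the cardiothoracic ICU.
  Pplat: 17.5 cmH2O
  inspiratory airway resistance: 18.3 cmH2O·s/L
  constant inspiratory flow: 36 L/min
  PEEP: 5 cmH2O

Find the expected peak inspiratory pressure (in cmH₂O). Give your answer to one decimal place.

28.5

Flow: 36 L/min ÷ 60 = 0.6 L/s.
PIP = Pplat + Raw × flow = 17.5 + 18.3 × 0.6 = 17.5 + 10.98 = 28.48 cmH2O.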